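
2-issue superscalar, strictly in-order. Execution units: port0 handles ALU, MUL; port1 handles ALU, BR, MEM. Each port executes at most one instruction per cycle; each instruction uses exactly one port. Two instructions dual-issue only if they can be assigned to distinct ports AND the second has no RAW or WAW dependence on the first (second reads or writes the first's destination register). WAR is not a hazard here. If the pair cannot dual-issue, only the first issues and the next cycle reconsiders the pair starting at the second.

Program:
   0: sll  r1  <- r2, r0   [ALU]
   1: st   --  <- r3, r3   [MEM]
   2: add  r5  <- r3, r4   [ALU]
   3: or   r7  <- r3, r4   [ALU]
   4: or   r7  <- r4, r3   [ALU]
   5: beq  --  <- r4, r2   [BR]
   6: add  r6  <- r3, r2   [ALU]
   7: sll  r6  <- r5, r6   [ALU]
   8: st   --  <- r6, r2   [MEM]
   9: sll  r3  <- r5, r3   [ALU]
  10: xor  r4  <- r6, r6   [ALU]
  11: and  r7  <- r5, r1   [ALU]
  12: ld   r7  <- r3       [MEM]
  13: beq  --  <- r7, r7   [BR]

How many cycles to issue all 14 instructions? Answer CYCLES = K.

CYCLES = 9

#0 head=0: sll.ALU/st.MEM i0+i1 2-wide
#1 head=2: add.ALU/or.ALU i2+i3 2-wide
#2 head=4: or.ALU/beq.BR i4+i5 2-wide
#3 head=6: add.ALU i6 RAW+WAW r6
#4 head=7: sll.ALU i7 RAW r6
#5 head=8: st.MEM/sll.ALU i8+i9 2-wide
#6 head=10: xor.ALU/and.ALU i10+i11 2-wide
#7 head=12: ld.MEM i12 no-port MEM/BR
#8 head=13: beq.BR i13 tail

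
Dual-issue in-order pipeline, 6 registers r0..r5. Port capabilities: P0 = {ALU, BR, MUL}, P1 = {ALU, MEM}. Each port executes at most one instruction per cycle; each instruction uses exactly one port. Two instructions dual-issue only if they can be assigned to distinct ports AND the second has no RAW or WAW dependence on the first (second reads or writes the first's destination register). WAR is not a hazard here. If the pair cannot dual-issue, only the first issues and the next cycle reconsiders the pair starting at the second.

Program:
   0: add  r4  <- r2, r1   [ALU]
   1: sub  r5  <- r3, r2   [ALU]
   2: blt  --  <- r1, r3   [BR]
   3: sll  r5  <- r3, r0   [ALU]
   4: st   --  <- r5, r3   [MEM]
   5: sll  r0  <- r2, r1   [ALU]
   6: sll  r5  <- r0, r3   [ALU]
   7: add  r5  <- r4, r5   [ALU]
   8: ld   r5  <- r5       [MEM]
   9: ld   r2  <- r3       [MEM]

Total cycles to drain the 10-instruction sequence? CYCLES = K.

0. add;sub @i0+i1  | dual
1. blt;sll @i2+i3  | dual
2. st;sll @i4+i5  | dual
3. sll @i6  | RAW+WAW r5
4. add @i7  | RAW+WAW r5
5. ld @i8  | no-port MEM/MEM
6. ld @i9  | tail

CYCLES = 7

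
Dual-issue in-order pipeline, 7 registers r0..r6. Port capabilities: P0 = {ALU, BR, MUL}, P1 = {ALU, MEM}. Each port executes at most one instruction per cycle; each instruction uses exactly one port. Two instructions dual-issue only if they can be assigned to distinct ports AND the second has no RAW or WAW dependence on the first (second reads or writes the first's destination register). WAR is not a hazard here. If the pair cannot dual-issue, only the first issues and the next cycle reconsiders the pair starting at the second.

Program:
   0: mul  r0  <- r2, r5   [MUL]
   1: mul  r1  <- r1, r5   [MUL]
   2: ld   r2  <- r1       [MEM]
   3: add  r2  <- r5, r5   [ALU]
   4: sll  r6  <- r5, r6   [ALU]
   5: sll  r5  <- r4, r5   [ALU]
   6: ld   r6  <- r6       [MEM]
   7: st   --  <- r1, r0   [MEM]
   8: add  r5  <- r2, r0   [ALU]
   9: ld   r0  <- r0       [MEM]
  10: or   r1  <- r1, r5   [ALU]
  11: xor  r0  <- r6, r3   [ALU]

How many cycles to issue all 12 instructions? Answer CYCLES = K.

CYCLES = 8

c0: i0 mul.MUL  no-port MUL/MUL
c1: i1 mul.MUL  RAW r1
c2: i2 ld.MEM  WAW r2
c3: i3/i4 add.ALU;sll.ALU  pair
c4: i5/i6 sll.ALU;ld.MEM  pair
c5: i7/i8 st.MEM;add.ALU  pair
c6: i9/i10 ld.MEM;or.ALU  pair
c7: i11 xor.ALU  tail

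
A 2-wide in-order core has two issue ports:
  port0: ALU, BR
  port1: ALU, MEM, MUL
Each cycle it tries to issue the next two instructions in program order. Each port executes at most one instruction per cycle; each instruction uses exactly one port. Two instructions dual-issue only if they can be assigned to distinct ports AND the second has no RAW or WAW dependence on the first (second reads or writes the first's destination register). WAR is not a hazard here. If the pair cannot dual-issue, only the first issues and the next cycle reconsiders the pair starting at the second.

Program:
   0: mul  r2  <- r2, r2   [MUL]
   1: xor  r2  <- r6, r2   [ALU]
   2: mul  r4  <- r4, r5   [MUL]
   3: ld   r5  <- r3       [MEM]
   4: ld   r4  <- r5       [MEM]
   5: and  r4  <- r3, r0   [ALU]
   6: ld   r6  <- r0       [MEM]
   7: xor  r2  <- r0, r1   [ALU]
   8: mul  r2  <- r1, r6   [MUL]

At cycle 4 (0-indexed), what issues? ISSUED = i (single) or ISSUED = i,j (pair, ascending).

ISSUED = 5,6

#0 head=0: mul i0 RAW+WAW r2
#1 head=1: xor+mul i1&i2 2-wide
#2 head=3: ld i3 no-port MEM/MEM
#3 head=4: ld i4 WAW r4
#4 head=5: and+ld i5&i6 2-wide
#5 head=7: xor i7 WAW r2
#6 head=8: mul i8 tail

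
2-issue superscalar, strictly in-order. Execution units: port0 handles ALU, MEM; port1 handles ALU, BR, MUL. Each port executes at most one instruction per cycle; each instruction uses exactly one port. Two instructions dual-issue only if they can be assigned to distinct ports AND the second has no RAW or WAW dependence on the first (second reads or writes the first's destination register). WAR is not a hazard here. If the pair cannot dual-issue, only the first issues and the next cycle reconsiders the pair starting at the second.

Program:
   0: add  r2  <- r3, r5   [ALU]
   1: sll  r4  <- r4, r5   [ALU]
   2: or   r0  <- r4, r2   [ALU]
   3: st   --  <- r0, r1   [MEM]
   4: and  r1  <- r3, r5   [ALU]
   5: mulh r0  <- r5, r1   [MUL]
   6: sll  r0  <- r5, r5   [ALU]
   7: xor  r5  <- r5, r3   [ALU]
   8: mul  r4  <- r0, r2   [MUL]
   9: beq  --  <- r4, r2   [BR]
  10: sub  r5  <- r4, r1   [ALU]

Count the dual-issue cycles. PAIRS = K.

PAIRS = 4

t=0 i0+i1:add+sll ; pair
t=1 i2:or ; RAW r0
t=2 i3+i4:st+and ; pair
t=3 i5:mulh ; WAW r0
t=4 i6+i7:sll+xor ; pair
t=5 i8:mul ; no-port MUL/BR
t=6 i9+i10:beq+sub ; pair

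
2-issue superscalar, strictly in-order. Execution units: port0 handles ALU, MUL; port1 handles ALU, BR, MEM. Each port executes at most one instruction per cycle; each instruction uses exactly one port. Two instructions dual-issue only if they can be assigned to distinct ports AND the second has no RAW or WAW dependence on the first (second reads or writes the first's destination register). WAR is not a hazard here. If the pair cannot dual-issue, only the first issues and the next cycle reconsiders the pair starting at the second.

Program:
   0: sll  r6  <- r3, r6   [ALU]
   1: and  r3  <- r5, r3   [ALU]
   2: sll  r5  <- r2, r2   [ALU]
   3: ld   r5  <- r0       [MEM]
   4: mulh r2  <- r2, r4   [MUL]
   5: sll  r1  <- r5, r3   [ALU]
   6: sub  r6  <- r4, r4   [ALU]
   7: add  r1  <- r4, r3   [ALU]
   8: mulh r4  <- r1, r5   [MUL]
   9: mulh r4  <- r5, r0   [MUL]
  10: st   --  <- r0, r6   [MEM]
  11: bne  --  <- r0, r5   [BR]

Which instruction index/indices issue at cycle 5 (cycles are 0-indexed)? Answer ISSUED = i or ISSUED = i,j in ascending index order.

t=0 i0/i1:sll/and ; 2-wide
t=1 i2:sll ; WAW r5
t=2 i3/i4:ld/mulh ; 2-wide
t=3 i5/i6:sll/sub ; 2-wide
t=4 i7:add ; RAW r1
t=5 i8:mulh ; no-port MUL/MUL
t=6 i9/i10:mulh/st ; 2-wide
t=7 i11:bne ; tail

ISSUED = 8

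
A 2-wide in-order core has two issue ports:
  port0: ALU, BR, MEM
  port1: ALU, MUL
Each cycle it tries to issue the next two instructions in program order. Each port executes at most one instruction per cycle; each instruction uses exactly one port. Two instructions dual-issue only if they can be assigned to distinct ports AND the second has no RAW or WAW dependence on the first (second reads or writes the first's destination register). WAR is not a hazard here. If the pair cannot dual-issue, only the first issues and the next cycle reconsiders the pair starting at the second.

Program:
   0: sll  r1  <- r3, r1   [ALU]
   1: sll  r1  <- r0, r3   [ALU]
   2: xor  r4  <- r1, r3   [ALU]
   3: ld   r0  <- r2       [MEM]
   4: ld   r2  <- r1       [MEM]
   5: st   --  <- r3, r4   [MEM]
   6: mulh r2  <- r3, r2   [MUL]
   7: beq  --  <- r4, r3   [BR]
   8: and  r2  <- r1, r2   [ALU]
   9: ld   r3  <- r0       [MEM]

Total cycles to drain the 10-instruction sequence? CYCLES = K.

[0] i0  sll.ALU  -- WAW r1
[1] i1  sll.ALU  -- RAW r1
[2] i2+i3  xor.ALU ld.MEM  -- 2-wide
[3] i4  ld.MEM  -- no-port MEM/MEM
[4] i5+i6  st.MEM mulh.MUL  -- 2-wide
[5] i7+i8  beq.BR and.ALU  -- 2-wide
[6] i9  ld.MEM  -- tail

CYCLES = 7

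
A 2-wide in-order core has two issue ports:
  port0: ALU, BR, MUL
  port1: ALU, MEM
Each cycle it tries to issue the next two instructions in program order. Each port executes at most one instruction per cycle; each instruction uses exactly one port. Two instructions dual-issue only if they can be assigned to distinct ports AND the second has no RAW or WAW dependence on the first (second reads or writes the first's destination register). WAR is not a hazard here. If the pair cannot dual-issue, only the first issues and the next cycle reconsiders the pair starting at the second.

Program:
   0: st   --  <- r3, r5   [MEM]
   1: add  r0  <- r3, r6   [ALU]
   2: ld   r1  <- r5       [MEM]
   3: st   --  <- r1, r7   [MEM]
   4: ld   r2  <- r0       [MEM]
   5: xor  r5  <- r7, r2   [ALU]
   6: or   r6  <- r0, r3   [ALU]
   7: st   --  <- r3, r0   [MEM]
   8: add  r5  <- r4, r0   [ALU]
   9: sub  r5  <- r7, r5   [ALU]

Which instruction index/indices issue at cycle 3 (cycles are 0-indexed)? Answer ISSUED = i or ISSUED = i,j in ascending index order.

t=0 i0/i1:st/add ; pair
t=1 i2:ld ; no-port MEM/MEM
t=2 i3:st ; no-port MEM/MEM
t=3 i4:ld ; RAW r2
t=4 i5/i6:xor/or ; pair
t=5 i7/i8:st/add ; pair
t=6 i9:sub ; tail

ISSUED = 4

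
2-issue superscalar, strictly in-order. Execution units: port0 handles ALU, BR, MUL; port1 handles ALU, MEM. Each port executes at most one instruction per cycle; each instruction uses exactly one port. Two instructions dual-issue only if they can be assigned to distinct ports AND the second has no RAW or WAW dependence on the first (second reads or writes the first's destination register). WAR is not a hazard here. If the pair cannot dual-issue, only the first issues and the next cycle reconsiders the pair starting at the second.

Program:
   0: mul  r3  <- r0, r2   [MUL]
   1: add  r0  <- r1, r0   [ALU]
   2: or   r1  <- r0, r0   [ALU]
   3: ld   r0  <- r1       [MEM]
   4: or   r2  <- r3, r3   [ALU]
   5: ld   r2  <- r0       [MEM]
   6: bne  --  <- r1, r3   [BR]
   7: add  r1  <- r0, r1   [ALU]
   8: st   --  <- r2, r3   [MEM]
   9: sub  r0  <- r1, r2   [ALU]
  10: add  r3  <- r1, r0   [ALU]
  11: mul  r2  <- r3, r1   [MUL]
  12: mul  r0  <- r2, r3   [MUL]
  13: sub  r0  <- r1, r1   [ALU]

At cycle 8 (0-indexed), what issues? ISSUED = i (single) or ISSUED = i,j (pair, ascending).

t=0 i0+i1:mul+add ; dual
t=1 i2:or ; RAW r1
t=2 i3+i4:ld+or ; dual
t=3 i5+i6:ld+bne ; dual
t=4 i7+i8:add+st ; dual
t=5 i9:sub ; RAW r0
t=6 i10:add ; RAW r3
t=7 i11:mul ; no-port MUL/MUL
t=8 i12:mul ; WAW r0
t=9 i13:sub ; tail

ISSUED = 12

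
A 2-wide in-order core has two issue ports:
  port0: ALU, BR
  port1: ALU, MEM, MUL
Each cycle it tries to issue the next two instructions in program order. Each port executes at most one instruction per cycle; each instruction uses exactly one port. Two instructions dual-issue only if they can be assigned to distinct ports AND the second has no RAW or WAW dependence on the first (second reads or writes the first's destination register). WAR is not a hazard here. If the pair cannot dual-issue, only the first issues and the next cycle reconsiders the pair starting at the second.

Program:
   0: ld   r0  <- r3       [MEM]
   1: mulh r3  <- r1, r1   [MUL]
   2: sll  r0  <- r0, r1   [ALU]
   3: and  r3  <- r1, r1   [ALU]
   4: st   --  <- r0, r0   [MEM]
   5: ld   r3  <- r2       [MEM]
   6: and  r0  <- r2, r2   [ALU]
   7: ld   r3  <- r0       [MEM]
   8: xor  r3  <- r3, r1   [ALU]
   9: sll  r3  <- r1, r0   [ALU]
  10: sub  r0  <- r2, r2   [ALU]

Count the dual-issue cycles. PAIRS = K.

PAIRS = 4

#0 head=0: ld.MEM i0 no-port MEM/MUL
#1 head=1: mulh.MUL;sll.ALU i1&i2 2-wide
#2 head=3: and.ALU;st.MEM i3&i4 2-wide
#3 head=5: ld.MEM;and.ALU i5&i6 2-wide
#4 head=7: ld.MEM i7 RAW+WAW r3
#5 head=8: xor.ALU i8 WAW r3
#6 head=9: sll.ALU;sub.ALU i9&i10 2-wide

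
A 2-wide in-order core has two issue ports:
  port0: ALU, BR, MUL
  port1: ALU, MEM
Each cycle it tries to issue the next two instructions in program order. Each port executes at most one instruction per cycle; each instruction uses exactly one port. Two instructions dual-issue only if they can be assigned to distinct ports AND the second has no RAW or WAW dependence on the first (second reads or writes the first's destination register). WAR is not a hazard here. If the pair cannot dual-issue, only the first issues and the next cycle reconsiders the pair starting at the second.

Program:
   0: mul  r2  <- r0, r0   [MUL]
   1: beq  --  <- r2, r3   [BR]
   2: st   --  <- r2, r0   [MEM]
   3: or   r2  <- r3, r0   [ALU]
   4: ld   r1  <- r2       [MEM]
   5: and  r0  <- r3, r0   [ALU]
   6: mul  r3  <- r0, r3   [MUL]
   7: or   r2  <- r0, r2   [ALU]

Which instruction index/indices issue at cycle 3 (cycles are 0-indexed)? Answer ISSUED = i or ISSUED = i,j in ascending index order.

ISSUED = 4,5

  cy0 -> i0 (mul) no-port MUL/BR
  cy1 -> i1/i2 (beq/st) 2-wide
  cy2 -> i3 (or) RAW r2
  cy3 -> i4/i5 (ld/and) 2-wide
  cy4 -> i6/i7 (mul/or) 2-wide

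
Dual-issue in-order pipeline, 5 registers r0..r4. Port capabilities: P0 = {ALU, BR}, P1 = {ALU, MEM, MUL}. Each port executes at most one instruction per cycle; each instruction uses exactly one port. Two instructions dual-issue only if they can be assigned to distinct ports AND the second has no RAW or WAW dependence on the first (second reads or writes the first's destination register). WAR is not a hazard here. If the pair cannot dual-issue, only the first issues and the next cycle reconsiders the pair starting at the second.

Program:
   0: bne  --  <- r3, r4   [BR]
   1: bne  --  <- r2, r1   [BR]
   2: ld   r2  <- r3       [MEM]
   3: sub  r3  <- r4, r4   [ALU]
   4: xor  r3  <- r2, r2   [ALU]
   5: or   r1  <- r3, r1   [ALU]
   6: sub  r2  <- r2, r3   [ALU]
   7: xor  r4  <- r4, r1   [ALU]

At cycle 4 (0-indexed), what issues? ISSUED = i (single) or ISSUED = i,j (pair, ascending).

  cy0 -> i0 (bne) no-port BR/BR
  cy1 -> i1/i2 (bne+ld) dual
  cy2 -> i3 (sub) WAW r3
  cy3 -> i4 (xor) RAW r3
  cy4 -> i5/i6 (or+sub) dual
  cy5 -> i7 (xor) tail

ISSUED = 5,6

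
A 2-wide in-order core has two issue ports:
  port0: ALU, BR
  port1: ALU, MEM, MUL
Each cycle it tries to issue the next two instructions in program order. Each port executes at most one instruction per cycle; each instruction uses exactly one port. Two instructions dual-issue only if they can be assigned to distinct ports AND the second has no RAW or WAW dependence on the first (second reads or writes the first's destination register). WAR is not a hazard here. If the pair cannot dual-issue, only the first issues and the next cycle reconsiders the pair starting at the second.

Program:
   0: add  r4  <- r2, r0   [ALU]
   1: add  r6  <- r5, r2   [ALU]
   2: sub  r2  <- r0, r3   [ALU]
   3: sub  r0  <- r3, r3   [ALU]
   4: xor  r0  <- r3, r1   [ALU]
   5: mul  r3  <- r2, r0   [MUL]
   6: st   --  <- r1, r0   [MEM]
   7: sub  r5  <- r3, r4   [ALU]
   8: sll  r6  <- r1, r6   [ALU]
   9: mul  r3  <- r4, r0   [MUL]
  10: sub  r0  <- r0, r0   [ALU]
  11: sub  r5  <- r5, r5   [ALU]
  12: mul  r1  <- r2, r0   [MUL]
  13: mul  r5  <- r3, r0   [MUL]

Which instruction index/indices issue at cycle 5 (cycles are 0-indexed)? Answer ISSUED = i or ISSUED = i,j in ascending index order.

0. add add @i0/i1  | dual
1. sub sub @i2/i3  | dual
2. xor @i4  | RAW r0
3. mul @i5  | no-port MUL/MEM
4. st sub @i6/i7  | dual
5. sll mul @i8/i9  | dual
6. sub sub @i10/i11  | dual
7. mul @i12  | no-port MUL/MUL
8. mul @i13  | tail

ISSUED = 8,9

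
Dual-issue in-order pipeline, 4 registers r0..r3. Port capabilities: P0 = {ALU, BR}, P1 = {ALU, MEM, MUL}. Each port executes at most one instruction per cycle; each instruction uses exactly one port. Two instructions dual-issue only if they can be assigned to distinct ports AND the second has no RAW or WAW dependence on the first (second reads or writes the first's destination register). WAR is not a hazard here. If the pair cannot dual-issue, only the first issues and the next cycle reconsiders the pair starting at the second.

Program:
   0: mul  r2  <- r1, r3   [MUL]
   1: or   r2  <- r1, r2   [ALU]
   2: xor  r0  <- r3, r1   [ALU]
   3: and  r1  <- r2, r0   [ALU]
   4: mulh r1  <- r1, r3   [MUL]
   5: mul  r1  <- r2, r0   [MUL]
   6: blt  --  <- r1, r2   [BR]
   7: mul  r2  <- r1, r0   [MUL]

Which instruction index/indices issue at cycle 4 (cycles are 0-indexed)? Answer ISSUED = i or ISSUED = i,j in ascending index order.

ISSUED = 5

0. mul.MUL @i0  | RAW+WAW r2
1. or.ALU/xor.ALU @i1/i2  | 2-wide
2. and.ALU @i3  | RAW+WAW r1
3. mulh.MUL @i4  | no-port MUL/MUL
4. mul.MUL @i5  | RAW r1
5. blt.BR/mul.MUL @i6/i7  | 2-wide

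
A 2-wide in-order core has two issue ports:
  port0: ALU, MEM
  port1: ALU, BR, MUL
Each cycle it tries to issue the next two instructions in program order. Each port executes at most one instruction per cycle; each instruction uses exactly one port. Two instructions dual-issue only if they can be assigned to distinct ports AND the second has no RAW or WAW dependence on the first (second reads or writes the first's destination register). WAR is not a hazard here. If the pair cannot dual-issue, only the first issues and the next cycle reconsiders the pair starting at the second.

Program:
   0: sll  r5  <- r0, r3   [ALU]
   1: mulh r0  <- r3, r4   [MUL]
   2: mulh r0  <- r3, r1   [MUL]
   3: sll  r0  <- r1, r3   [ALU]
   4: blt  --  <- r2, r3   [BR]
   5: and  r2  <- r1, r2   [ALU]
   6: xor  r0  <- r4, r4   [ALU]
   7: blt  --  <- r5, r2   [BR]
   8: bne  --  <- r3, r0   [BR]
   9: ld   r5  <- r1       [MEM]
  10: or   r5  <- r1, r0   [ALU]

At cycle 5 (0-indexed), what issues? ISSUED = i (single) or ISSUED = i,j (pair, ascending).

0. sll.ALU/mulh.MUL @i0,i1  | 2-wide
1. mulh.MUL @i2  | WAW r0
2. sll.ALU/blt.BR @i3,i4  | 2-wide
3. and.ALU/xor.ALU @i5,i6  | 2-wide
4. blt.BR @i7  | no-port BR/BR
5. bne.BR/ld.MEM @i8,i9  | 2-wide
6. or.ALU @i10  | tail

ISSUED = 8,9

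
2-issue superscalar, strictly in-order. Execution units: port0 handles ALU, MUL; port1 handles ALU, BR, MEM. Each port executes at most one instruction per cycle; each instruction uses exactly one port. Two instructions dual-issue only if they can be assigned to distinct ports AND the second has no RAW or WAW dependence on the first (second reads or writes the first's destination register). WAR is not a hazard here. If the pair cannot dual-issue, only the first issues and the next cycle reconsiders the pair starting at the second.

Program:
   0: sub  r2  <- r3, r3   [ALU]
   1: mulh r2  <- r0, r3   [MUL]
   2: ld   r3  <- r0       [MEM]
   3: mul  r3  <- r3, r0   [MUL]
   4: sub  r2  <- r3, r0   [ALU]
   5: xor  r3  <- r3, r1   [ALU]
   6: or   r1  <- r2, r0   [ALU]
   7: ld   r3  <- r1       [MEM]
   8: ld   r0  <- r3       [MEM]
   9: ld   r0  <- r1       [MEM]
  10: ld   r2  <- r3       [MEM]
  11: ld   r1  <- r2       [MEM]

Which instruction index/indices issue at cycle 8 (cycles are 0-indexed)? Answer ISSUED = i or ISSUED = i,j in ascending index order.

t=0 i0:sub ; WAW r2
t=1 i1,i2:mulh ld ; pair
t=2 i3:mul ; RAW r3
t=3 i4,i5:sub xor ; pair
t=4 i6:or ; RAW r1
t=5 i7:ld ; no-port MEM/MEM
t=6 i8:ld ; no-port MEM/MEM
t=7 i9:ld ; no-port MEM/MEM
t=8 i10:ld ; no-port MEM/MEM
t=9 i11:ld ; tail

ISSUED = 10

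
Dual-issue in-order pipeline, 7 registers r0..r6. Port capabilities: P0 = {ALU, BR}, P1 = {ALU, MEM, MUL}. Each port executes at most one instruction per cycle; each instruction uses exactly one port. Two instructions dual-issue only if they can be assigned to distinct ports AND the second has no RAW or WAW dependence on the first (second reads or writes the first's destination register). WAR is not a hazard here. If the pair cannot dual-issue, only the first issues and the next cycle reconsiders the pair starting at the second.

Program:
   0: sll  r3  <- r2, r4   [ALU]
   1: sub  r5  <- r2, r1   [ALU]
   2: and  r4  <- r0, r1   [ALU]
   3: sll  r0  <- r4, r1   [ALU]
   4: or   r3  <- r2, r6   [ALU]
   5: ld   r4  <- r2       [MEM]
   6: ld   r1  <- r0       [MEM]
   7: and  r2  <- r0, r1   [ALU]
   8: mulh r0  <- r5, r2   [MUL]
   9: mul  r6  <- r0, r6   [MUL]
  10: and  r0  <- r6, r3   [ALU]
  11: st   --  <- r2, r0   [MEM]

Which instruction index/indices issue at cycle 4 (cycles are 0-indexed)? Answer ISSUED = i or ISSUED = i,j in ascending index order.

ISSUED = 6

  cy0 -> i0,i1 (sll.ALU;sub.ALU) 2-wide
  cy1 -> i2 (and.ALU) RAW r4
  cy2 -> i3,i4 (sll.ALU;or.ALU) 2-wide
  cy3 -> i5 (ld.MEM) no-port MEM/MEM
  cy4 -> i6 (ld.MEM) RAW r1
  cy5 -> i7 (and.ALU) RAW r2
  cy6 -> i8 (mulh.MUL) no-port MUL/MUL
  cy7 -> i9 (mul.MUL) RAW r6
  cy8 -> i10 (and.ALU) RAW r0
  cy9 -> i11 (st.MEM) tail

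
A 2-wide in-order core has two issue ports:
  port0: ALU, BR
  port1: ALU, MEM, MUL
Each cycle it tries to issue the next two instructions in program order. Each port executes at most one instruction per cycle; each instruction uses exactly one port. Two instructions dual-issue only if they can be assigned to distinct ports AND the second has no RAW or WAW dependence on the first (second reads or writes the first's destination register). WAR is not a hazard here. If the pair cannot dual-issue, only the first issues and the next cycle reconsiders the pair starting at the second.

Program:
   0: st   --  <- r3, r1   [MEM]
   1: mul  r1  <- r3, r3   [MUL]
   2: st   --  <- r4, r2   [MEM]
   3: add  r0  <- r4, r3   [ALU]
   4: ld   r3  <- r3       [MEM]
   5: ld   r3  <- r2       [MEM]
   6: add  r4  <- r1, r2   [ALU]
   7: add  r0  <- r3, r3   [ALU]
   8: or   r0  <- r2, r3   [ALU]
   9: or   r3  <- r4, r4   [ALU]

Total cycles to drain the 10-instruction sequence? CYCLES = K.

CYCLES = 7

#0 head=0: st.MEM i0 no-port MEM/MUL
#1 head=1: mul.MUL i1 no-port MUL/MEM
#2 head=2: st.MEM;add.ALU i2/i3 2-wide
#3 head=4: ld.MEM i4 no-port MEM/MEM
#4 head=5: ld.MEM;add.ALU i5/i6 2-wide
#5 head=7: add.ALU i7 WAW r0
#6 head=8: or.ALU;or.ALU i8/i9 2-wide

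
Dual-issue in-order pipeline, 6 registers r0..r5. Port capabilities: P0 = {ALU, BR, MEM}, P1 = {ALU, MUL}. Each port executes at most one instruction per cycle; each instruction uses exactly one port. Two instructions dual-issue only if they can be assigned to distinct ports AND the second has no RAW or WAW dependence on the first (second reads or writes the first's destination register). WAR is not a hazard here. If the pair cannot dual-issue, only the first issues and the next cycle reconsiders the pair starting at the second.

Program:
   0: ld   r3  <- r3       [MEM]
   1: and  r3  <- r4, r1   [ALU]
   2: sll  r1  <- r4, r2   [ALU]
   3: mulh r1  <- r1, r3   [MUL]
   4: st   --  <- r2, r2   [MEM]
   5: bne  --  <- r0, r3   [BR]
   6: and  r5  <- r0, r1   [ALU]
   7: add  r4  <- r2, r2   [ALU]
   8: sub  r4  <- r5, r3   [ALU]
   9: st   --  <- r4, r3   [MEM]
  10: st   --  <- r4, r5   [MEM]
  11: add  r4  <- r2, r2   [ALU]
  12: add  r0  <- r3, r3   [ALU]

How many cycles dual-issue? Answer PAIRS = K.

[0] i0  ld  -- WAW r3
[1] i1+i2  and+sll  -- pair
[2] i3+i4  mulh+st  -- pair
[3] i5+i6  bne+and  -- pair
[4] i7  add  -- WAW r4
[5] i8  sub  -- RAW r4
[6] i9  st  -- no-port MEM/MEM
[7] i10+i11  st+add  -- pair
[8] i12  add  -- tail

PAIRS = 4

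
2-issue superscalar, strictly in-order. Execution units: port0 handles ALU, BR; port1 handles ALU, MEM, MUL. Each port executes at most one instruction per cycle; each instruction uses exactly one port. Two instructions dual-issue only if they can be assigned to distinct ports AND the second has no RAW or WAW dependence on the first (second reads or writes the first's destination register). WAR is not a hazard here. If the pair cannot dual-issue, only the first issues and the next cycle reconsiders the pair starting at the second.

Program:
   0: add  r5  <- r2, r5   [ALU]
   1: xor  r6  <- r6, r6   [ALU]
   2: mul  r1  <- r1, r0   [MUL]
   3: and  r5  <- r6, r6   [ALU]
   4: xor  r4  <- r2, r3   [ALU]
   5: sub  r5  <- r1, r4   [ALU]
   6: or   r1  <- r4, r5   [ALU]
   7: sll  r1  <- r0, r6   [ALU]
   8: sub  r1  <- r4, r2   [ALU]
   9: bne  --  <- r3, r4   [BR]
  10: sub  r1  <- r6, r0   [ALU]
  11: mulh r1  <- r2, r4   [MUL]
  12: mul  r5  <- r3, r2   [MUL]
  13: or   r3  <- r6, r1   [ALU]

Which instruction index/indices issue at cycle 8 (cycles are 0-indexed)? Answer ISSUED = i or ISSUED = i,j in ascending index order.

ISSUED = 11

[0] i0,i1  add.ALU;xor.ALU  -- 2-wide
[1] i2,i3  mul.MUL;and.ALU  -- 2-wide
[2] i4  xor.ALU  -- RAW r4
[3] i5  sub.ALU  -- RAW r5
[4] i6  or.ALU  -- WAW r1
[5] i7  sll.ALU  -- WAW r1
[6] i8,i9  sub.ALU;bne.BR  -- 2-wide
[7] i10  sub.ALU  -- WAW r1
[8] i11  mulh.MUL  -- no-port MUL/MUL
[9] i12,i13  mul.MUL;or.ALU  -- 2-wide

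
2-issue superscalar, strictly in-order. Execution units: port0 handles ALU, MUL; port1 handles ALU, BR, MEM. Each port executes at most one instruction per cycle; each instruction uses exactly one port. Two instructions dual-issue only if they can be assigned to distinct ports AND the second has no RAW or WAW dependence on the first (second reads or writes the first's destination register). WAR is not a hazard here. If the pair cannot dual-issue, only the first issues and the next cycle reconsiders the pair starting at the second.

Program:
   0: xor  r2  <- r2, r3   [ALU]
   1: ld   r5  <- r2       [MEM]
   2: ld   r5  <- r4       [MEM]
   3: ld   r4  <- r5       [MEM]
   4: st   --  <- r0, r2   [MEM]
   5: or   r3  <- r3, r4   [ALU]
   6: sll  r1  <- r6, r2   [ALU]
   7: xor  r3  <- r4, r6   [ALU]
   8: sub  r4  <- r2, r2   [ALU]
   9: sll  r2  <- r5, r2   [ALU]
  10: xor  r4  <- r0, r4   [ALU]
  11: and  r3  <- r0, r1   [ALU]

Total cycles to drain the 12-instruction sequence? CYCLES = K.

CYCLES = 8

[0] i0  xor.ALU  -- RAW r2
[1] i1  ld.MEM  -- no-port MEM/MEM
[2] i2  ld.MEM  -- no-port MEM/MEM
[3] i3  ld.MEM  -- no-port MEM/MEM
[4] i4+i5  st.MEM or.ALU  -- dual
[5] i6+i7  sll.ALU xor.ALU  -- dual
[6] i8+i9  sub.ALU sll.ALU  -- dual
[7] i10+i11  xor.ALU and.ALU  -- dual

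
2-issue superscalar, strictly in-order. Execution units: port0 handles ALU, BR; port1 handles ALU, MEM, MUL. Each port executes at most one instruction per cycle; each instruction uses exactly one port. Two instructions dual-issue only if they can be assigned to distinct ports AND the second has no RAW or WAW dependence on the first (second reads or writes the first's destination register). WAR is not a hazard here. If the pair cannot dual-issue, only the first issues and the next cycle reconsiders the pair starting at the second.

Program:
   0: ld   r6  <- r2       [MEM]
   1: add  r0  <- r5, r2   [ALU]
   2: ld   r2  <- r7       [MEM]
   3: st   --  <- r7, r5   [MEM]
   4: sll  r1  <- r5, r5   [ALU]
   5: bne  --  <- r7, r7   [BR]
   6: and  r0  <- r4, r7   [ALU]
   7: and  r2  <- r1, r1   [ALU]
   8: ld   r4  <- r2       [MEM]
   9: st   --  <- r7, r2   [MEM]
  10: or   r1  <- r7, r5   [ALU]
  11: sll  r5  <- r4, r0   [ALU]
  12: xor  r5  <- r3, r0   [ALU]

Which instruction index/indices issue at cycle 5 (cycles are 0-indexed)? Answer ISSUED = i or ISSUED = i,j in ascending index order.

ISSUED = 8

#0 head=0: ld.MEM/add.ALU i0+i1 dual
#1 head=2: ld.MEM i2 no-port MEM/MEM
#2 head=3: st.MEM/sll.ALU i3+i4 dual
#3 head=5: bne.BR/and.ALU i5+i6 dual
#4 head=7: and.ALU i7 RAW r2
#5 head=8: ld.MEM i8 no-port MEM/MEM
#6 head=9: st.MEM/or.ALU i9+i10 dual
#7 head=11: sll.ALU i11 WAW r5
#8 head=12: xor.ALU i12 tail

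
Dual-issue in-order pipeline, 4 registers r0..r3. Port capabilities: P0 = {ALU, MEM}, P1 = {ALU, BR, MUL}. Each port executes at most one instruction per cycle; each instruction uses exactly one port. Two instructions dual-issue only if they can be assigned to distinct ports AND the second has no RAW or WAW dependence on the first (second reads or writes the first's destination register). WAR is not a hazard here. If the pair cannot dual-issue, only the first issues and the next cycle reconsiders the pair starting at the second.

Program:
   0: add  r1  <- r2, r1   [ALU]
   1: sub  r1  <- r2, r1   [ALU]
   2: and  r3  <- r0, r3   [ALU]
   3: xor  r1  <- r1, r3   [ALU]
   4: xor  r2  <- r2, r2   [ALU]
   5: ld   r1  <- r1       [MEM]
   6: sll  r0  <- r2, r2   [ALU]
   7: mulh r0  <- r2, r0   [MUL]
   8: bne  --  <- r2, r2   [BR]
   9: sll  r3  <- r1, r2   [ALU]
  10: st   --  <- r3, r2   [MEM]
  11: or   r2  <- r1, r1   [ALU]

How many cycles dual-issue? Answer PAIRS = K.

0. add @i0  | RAW+WAW r1
1. sub+and @i1+i2  | pair
2. xor+xor @i3+i4  | pair
3. ld+sll @i5+i6  | pair
4. mulh @i7  | no-port MUL/BR
5. bne+sll @i8+i9  | pair
6. st+or @i10+i11  | pair

PAIRS = 5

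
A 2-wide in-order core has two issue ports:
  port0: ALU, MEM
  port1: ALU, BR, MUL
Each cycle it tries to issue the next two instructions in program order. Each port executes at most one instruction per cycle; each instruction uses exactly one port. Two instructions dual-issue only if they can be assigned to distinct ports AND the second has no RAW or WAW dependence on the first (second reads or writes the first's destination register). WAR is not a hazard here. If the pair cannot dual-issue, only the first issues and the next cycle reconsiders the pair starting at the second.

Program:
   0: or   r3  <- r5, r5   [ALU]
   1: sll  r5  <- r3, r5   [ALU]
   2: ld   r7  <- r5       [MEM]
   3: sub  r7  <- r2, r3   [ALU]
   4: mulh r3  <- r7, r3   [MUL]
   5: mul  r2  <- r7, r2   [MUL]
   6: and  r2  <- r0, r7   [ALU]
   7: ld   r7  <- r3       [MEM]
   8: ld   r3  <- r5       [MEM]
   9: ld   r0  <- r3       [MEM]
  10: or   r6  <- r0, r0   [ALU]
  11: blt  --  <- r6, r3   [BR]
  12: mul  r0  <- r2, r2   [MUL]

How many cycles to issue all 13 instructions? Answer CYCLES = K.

CYCLES = 12

c0: i0 or  RAW r3
c1: i1 sll  RAW r5
c2: i2 ld  WAW r7
c3: i3 sub  RAW r7
c4: i4 mulh  no-port MUL/MUL
c5: i5 mul  WAW r2
c6: i6+i7 and ld  2-wide
c7: i8 ld  no-port MEM/MEM
c8: i9 ld  RAW r0
c9: i10 or  RAW r6
c10: i11 blt  no-port BR/MUL
c11: i12 mul  tail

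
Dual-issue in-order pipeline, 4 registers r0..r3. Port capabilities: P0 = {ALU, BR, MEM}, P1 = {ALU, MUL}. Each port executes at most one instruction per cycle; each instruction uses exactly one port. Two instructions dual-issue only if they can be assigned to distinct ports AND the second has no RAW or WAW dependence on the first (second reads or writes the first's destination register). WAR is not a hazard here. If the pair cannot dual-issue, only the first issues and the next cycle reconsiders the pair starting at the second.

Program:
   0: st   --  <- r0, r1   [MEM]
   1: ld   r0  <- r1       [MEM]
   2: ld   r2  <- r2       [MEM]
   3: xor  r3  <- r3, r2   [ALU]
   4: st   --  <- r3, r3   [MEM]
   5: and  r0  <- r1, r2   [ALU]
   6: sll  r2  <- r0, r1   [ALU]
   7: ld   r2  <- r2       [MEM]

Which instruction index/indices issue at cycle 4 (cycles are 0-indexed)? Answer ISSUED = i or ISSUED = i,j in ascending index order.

ISSUED = 4,5

  cy0 -> i0 (st) no-port MEM/MEM
  cy1 -> i1 (ld) no-port MEM/MEM
  cy2 -> i2 (ld) RAW r2
  cy3 -> i3 (xor) RAW r3
  cy4 -> i4,i5 (st and) dual
  cy5 -> i6 (sll) RAW+WAW r2
  cy6 -> i7 (ld) tail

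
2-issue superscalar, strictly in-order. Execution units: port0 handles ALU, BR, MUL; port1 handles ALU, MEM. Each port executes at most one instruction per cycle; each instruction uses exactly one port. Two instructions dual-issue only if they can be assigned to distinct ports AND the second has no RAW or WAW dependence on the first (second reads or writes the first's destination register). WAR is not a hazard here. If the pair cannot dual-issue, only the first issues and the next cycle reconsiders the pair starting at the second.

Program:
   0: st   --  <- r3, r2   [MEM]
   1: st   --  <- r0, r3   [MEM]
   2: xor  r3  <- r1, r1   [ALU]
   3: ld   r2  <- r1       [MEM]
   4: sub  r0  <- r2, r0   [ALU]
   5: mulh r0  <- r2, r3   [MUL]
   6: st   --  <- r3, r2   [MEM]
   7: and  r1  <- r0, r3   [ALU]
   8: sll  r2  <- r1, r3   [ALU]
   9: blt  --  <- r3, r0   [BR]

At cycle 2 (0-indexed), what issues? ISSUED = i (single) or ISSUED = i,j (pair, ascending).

ISSUED = 3

0. st.MEM @i0  | no-port MEM/MEM
1. st.MEM/xor.ALU @i1+i2  | dual
2. ld.MEM @i3  | RAW r2
3. sub.ALU @i4  | WAW r0
4. mulh.MUL/st.MEM @i5+i6  | dual
5. and.ALU @i7  | RAW r1
6. sll.ALU/blt.BR @i8+i9  | dual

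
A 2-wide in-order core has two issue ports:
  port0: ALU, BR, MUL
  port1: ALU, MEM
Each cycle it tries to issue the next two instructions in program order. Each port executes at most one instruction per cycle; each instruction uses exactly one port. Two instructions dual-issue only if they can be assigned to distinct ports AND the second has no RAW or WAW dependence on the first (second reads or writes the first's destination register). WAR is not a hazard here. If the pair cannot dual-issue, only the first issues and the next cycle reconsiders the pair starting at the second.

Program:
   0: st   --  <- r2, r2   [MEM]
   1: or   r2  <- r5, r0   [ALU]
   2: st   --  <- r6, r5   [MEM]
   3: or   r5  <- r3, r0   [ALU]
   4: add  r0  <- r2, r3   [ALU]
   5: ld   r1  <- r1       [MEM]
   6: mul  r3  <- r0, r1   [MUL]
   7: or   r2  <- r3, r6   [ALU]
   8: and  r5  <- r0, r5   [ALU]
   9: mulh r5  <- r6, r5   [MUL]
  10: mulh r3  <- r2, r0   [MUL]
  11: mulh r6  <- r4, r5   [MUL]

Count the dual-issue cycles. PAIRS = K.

PAIRS = 4

#0 head=0: st or i0,i1 dual
#1 head=2: st or i2,i3 dual
#2 head=4: add ld i4,i5 dual
#3 head=6: mul i6 RAW r3
#4 head=7: or and i7,i8 dual
#5 head=9: mulh i9 no-port MUL/MUL
#6 head=10: mulh i10 no-port MUL/MUL
#7 head=11: mulh i11 tail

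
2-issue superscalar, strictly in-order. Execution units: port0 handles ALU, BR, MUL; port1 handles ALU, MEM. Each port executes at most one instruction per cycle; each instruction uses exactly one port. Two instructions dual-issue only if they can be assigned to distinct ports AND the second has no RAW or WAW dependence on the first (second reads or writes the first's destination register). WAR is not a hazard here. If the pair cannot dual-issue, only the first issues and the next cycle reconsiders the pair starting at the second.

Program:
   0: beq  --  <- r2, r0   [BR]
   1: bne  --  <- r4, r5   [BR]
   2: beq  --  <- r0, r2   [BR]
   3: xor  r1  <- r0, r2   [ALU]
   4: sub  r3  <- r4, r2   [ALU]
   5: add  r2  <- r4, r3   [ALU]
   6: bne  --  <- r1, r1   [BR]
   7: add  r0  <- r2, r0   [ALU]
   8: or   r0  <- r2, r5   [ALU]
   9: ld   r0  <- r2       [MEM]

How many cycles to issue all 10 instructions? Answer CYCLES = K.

CYCLES = 8

t=0 i0:beq.BR ; no-port BR/BR
t=1 i1:bne.BR ; no-port BR/BR
t=2 i2&i3:beq.BR;xor.ALU ; pair
t=3 i4:sub.ALU ; RAW r3
t=4 i5&i6:add.ALU;bne.BR ; pair
t=5 i7:add.ALU ; WAW r0
t=6 i8:or.ALU ; WAW r0
t=7 i9:ld.MEM ; tail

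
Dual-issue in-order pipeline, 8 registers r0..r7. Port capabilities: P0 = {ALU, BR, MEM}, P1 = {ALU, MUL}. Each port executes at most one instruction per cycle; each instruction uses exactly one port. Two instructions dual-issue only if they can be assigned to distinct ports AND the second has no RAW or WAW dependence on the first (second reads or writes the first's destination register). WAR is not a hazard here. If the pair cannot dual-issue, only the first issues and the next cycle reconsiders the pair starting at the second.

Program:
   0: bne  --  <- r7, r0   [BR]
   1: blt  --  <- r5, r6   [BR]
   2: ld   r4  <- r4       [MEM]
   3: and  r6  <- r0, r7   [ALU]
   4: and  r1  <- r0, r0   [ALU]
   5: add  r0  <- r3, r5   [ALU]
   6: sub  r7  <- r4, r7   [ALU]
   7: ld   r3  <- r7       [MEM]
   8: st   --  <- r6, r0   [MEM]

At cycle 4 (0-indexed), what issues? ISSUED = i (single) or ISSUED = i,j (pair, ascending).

ISSUED = 6

t=0 i0:bne.BR ; no-port BR/BR
t=1 i1:blt.BR ; no-port BR/MEM
t=2 i2+i3:ld.MEM and.ALU ; pair
t=3 i4+i5:and.ALU add.ALU ; pair
t=4 i6:sub.ALU ; RAW r7
t=5 i7:ld.MEM ; no-port MEM/MEM
t=6 i8:st.MEM ; tail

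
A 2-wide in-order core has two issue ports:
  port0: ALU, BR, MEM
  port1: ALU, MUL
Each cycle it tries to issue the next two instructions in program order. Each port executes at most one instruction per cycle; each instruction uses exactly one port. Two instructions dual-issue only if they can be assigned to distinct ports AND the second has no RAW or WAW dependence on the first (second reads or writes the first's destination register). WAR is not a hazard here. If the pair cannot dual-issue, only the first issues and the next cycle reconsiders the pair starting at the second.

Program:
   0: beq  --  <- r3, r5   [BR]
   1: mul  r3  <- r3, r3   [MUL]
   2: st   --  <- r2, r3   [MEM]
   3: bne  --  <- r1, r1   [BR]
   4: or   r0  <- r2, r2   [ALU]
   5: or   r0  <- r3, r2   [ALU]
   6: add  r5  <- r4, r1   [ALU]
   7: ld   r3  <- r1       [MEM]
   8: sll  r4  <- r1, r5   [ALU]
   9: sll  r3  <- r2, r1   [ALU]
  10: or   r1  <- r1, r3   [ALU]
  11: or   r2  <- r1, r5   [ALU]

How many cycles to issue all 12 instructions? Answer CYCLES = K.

t=0 i0/i1:beq;mul ; 2-wide
t=1 i2:st ; no-port MEM/BR
t=2 i3/i4:bne;or ; 2-wide
t=3 i5/i6:or;add ; 2-wide
t=4 i7/i8:ld;sll ; 2-wide
t=5 i9:sll ; RAW r3
t=6 i10:or ; RAW r1
t=7 i11:or ; tail

CYCLES = 8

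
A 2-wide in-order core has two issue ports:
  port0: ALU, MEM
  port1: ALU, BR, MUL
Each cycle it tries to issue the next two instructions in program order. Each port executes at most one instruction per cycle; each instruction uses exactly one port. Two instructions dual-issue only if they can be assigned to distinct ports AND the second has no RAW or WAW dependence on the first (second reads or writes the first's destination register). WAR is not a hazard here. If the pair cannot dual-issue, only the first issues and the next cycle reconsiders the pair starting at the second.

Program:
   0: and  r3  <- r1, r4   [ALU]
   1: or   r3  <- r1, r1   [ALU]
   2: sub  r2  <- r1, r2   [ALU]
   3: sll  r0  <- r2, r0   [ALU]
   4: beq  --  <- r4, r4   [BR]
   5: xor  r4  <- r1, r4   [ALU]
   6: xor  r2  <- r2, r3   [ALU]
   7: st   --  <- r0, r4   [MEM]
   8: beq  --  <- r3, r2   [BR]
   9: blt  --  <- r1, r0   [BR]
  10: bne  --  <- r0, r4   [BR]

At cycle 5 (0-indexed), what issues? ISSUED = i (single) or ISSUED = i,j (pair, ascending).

0. and @i0  | WAW r3
1. or+sub @i1/i2  | pair
2. sll+beq @i3/i4  | pair
3. xor+xor @i5/i6  | pair
4. st+beq @i7/i8  | pair
5. blt @i9  | no-port BR/BR
6. bne @i10  | tail

ISSUED = 9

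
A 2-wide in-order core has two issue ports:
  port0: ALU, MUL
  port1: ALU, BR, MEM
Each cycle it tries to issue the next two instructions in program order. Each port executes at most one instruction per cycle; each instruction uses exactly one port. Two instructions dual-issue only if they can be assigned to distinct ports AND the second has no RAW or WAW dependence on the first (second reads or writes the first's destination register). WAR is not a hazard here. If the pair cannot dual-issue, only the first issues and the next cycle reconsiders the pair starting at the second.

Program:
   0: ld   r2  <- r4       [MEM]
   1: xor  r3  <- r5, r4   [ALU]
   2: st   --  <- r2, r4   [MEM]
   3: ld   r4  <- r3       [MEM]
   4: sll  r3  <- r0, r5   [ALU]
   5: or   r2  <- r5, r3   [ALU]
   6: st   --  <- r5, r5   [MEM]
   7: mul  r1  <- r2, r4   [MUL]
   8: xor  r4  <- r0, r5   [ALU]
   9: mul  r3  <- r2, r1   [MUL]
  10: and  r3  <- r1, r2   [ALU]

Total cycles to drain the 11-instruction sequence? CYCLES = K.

CYCLES = 7

[0] i0,i1  ld.MEM+xor.ALU  -- dual
[1] i2  st.MEM  -- no-port MEM/MEM
[2] i3,i4  ld.MEM+sll.ALU  -- dual
[3] i5,i6  or.ALU+st.MEM  -- dual
[4] i7,i8  mul.MUL+xor.ALU  -- dual
[5] i9  mul.MUL  -- WAW r3
[6] i10  and.ALU  -- tail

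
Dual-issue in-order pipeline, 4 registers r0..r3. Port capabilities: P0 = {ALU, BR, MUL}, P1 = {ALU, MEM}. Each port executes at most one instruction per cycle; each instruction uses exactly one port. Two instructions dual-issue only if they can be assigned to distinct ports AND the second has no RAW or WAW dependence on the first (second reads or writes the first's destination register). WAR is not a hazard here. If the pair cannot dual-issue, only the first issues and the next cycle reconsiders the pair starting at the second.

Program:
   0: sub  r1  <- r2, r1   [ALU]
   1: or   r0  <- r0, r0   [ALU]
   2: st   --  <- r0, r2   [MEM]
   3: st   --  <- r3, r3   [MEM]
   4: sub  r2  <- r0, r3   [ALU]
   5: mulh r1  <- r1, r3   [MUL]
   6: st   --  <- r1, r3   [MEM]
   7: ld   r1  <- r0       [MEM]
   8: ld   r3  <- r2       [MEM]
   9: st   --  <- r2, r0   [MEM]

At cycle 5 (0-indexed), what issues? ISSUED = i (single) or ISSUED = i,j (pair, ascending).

  cy0 -> i0+i1 (sub.ALU or.ALU) 2-wide
  cy1 -> i2 (st.MEM) no-port MEM/MEM
  cy2 -> i3+i4 (st.MEM sub.ALU) 2-wide
  cy3 -> i5 (mulh.MUL) RAW r1
  cy4 -> i6 (st.MEM) no-port MEM/MEM
  cy5 -> i7 (ld.MEM) no-port MEM/MEM
  cy6 -> i8 (ld.MEM) no-port MEM/MEM
  cy7 -> i9 (st.MEM) tail

ISSUED = 7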